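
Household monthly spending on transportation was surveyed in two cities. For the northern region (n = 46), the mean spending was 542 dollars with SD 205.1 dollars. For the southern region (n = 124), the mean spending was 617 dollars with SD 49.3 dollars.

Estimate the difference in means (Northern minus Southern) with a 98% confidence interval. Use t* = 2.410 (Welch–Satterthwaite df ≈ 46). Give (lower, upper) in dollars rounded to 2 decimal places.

(-148.66, -1.34)

Per-group SEs: s₁/√n₁ = 205.1/√46 = 30.2403, s₂/√n₂ = 49.3/√124 = 4.4273.
Unpooled SE of the difference: √(914.47574409 + 19.60098529) = 30.5627.
Margin of error = t* · SE = 2.410 × 30.5627 = 73.6561.
x̄₁ − x̄₂ = 542 − 617 = -75.0000.
CI: -75.0000 ± 73.6561 = (-148.66, -1.34).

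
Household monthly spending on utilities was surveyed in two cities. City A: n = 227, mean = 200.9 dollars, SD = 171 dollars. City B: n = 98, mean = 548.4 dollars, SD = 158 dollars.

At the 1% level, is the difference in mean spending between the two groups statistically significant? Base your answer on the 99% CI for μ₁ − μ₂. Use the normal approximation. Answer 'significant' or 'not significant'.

SE₁ = s₁/√n₁ = 171/√227 = 11.3497; SE₂ = 158/√98 = 15.9604.
Independent samples, unequal variances: SE_diff = √(SE₁² + SE₂²) = √(128.81569009 + 254.73436816) = 19.5844.
z* = 2.576, so margin of error = 2.576 × 19.5844 = 50.4494.
Difference in means = 200.9 − 548.4 = -347.5000.
-347.5000 ± 50.4494 → (-397.9494, -297.0506).
The interval (-397.9494, -297.0506) does not contain 0, so the difference is significant.

significant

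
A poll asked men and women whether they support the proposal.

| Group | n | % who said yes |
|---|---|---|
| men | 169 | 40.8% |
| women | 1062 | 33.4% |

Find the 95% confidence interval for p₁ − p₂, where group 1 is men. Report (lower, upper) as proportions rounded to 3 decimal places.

(-0.005, 0.153)

The two standard errors are √(0.4080×0.5920/169) = 0.03780 and √(0.3340×0.6660/1062) = 0.01447.
Because the samples are independent, SE_diff = √(0.03780² + 0.01447²) = 0.04047.
Using z* = 1.960 for 95%, ME = 1.960 × 0.04047 = 0.07932.
p̂₁ − p̂₂ = 0.0740; interval 0.0740 ± 0.07932 gives (-0.005, 0.153).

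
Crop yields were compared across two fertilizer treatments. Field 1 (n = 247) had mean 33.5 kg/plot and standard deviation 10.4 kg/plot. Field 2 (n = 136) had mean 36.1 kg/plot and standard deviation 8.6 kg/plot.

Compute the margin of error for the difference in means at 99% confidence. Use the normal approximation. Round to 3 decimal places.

Per-group SEs: s₁/√n₁ = 10.4/√247 = 0.6617, s₂/√n₂ = 8.6/√136 = 0.7374.
Unpooled SE of the difference: √(0.43784689 + 0.54375876) = 0.9908.
Margin of error = z* · SE = 2.576 × 0.9908 = 2.5523.

2.552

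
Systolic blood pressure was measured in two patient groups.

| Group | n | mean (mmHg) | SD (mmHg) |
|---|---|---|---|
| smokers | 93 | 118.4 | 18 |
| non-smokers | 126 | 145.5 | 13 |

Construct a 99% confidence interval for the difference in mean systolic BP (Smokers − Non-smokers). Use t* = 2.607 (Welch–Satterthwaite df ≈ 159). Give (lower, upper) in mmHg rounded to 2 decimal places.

(-32.83, -21.37)

Standard errors of each mean: 18/√93 = 1.8665 and 13/√126 = 1.1581.
SE(x̄₁ − x̄₂) = √(1.8665² + 1.1581²) = 2.1966 for independent samples with unequal variances.
With t* = 2.607, the margin is 2.607 × 2.1966 = 5.7265.
x̄₁ − x̄₂ = 118.4 − 145.5 = -27.1000; the interval is -27.1000 ± 5.7265 = (-32.83, -21.37).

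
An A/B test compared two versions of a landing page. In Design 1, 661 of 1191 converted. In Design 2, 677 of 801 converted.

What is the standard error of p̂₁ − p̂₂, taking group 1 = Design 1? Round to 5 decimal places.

First, p̂₁ = 661/1191 = 0.5550; p̂₂ = 677/801 = 0.8452.
The two standard errors are √(0.5550×0.4450/1191) = 0.01440 and √(0.8452×0.1548/801) = 0.01278.
Because the samples are independent, SE_diff = √(0.01440² + 0.01278²) = 0.01925.

0.01925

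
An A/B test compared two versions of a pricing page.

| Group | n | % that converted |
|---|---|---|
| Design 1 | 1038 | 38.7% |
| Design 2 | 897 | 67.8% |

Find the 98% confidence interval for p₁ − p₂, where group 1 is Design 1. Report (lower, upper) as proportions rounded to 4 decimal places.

The two standard errors are √(0.3870×0.6130/1038) = 0.01512 and √(0.6780×0.3220/897) = 0.01560.
Because the samples are independent, SE_diff = √(0.01512² + 0.01560²) = 0.02172.
Using z* = 2.326 for 98%, ME = 2.326 × 0.02172 = 0.05052.
p̂₁ − p̂₂ = -0.2910; interval -0.2910 ± 0.05052 gives (-0.3415, -0.2405).

(-0.3415, -0.2405)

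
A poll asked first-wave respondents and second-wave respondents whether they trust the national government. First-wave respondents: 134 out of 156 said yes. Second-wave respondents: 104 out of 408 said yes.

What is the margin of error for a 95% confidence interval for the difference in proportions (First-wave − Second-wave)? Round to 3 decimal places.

p̂₁ = 134/156 = 0.8590 and p̂₂ = 104/408 = 0.2549.
SE₁ = √(p̂₁(1−p̂₁)/n₁) = √(0.8590·0.1410/156) = 0.02786; SE₂ = √(0.2549·0.7451/408) = 0.02158.
Independent samples: SE of the difference = √(SE₁² + SE₂²) = √(0.0007761796 + 0.0004656964) = 0.03524.
z* for 95% confidence is 1.960, so the margin of error is 1.960 × 0.03524 = 0.06907.

0.069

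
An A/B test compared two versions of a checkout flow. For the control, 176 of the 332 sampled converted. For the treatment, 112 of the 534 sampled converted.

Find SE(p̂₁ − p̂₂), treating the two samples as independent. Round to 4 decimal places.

First, p̂₁ = 176/332 = 0.5301; p̂₂ = 112/534 = 0.2097.
The two standard errors are √(0.5301×0.4699/332) = 0.02739 and √(0.2097×0.7903/534) = 0.01762.
Because the samples are independent, SE_diff = √(0.02739² + 0.01762²) = 0.03257.

0.0326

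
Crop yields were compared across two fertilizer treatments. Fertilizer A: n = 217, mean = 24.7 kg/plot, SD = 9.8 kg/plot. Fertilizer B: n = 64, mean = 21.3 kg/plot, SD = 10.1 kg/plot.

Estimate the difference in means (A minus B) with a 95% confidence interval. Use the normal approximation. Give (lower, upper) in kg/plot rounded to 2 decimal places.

(0.60, 6.20)

Standard errors of each mean: 9.8/√217 = 0.6653 and 10.1/√64 = 1.2625.
SE(x̄₁ − x̄₂) = √(0.6653² + 1.2625²) = 1.4271 for independent samples with unequal variances.
With z* = 1.960, the margin is 1.960 × 1.4271 = 2.7971.
x̄₁ − x̄₂ = 24.7 − 21.3 = 3.4000; the interval is 3.4000 ± 2.7971 = (0.60, 6.20).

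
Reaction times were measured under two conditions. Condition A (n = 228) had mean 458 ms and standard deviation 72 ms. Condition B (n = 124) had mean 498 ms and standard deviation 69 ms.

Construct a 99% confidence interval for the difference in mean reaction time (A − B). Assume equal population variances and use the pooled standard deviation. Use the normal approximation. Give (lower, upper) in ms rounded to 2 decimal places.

s_p = √[((n₁−1)s₁² + (n₂−1)s₂²)/(n₁+n₂−2)] = √[(227·72² + 123·69²)/350] = 70.9602.
SE = 70.9602·√(1/228 + 1/124) = 7.9179.
With z* = 2.576, margin = 2.576 × 7.9179 = 20.3965.
x̄₁ − x̄₂ = 458 − 498 = -40.0000; interval -40.0000 ± 20.3965 = (-60.40, -19.60).

(-60.40, -19.60)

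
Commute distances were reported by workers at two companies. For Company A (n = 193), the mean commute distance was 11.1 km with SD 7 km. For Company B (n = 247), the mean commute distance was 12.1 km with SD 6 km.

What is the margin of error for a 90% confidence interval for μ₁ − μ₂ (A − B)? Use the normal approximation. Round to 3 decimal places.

1.040

Per-group SEs: s₁/√n₁ = 7/√193 = 0.5039, s₂/√n₂ = 6/√247 = 0.3818.
Unpooled SE of the difference: √(0.25391521 + 0.14577124) = 0.6322.
Margin of error = z* · SE = 1.645 × 0.6322 = 1.0400.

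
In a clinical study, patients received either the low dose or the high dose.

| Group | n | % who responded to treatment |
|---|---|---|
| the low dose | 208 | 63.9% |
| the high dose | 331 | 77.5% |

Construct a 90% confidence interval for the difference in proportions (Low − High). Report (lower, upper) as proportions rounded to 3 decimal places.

(-0.203, -0.069)

The two standard errors are √(0.6390×0.3610/208) = 0.03330 and √(0.7750×0.2250/331) = 0.02295.
Because the samples are independent, SE_diff = √(0.03330² + 0.02295²) = 0.04044.
Using z* = 1.645 for 90%, ME = 1.645 × 0.04044 = 0.06652.
p̂₁ − p̂₂ = -0.1360; interval -0.1360 ± 0.06652 gives (-0.203, -0.069).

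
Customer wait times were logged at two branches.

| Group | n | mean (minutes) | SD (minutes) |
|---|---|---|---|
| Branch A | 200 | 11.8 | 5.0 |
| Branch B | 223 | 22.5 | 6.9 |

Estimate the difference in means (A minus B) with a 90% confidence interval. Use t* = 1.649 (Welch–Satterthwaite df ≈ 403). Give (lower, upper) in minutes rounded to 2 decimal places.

(-11.66, -9.74)

Standard errors of each mean: 5.0/√200 = 0.3536 and 6.9/√223 = 0.4621.
SE(x̄₁ − x̄₂) = √(0.3536² + 0.4621²) = 0.5819 for independent samples with unequal variances.
With t* = 1.649, the margin is 1.649 × 0.5819 = 0.9596.
x̄₁ − x̄₂ = 11.8 − 22.5 = -10.7000; the interval is -10.7000 ± 0.9596 = (-11.66, -9.74).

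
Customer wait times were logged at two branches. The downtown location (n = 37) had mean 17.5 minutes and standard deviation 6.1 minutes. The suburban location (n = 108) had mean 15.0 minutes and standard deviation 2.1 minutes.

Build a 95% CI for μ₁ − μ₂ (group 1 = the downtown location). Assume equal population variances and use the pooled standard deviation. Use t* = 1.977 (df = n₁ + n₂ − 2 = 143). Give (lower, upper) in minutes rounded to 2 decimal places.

s_p = √[((n₁−1)s₁² + (n₂−1)s₂²)/(n₁+n₂−2)] = √[(36·6.1² + 107·2.1²)/143] = 3.5591.
SE = 3.5591·√(1/37 + 1/108) = 0.6780.
With t* = 1.977, margin = 1.977 × 0.6780 = 1.3404.
x̄₁ − x̄₂ = 17.5 − 15.0 = 2.5000; interval 2.5000 ± 1.3404 = (1.16, 3.84).

(1.16, 3.84)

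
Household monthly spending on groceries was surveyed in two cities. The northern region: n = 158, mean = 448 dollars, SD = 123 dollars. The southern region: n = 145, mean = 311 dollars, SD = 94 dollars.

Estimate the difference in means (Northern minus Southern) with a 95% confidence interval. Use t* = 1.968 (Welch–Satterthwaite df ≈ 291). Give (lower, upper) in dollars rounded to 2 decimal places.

Per-group SEs: s₁/√n₁ = 123/√158 = 9.7854, s₂/√n₂ = 94/√145 = 7.8063.
Unpooled SE of the difference: √(95.75405316 + 60.93831969) = 12.5177.
Margin of error = t* · SE = 1.968 × 12.5177 = 24.6348.
x̄₁ − x̄₂ = 448 − 311 = 137.0000.
CI: 137.0000 ± 24.6348 = (112.37, 161.63).

(112.37, 161.63)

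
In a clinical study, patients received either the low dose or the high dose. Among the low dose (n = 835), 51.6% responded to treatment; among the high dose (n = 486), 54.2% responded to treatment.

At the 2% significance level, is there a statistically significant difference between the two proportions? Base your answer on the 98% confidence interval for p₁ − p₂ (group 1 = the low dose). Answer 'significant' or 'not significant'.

not significant

Each SE is √(p̂(1−p̂)/n): √(0.5160·0.4840/835) = 0.01729 and √(0.5420·0.4580/486) = 0.02260.
SE(p̂₁ − p̂₂) = √(SE₁² + SE₂²) = √(0.0002989441 + 0.00051076) = 0.02846, since the two samples are independent.
At 98% confidence z* = 2.326; margin = 2.326 × 0.02846 = 0.06620.
The difference is 0.5160 − 0.5420 = -0.0260, so the interval is -0.0260 ± 0.06620 = (-0.09220, 0.04020).
The interval (-0.09220, 0.04020) contains 0, so the difference is not significant.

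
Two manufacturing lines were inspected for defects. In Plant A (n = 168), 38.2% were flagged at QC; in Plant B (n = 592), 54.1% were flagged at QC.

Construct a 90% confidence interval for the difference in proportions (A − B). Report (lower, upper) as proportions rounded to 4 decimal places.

(-0.2293, -0.0887)

The two standard errors are √(0.3820×0.6180/168) = 0.03749 and √(0.5410×0.4590/592) = 0.02048.
Because the samples are independent, SE_diff = √(0.03749² + 0.02048²) = 0.04272.
Using z* = 1.645 for 90%, ME = 1.645 × 0.04272 = 0.07027.
p̂₁ − p̂₂ = -0.1590; interval -0.1590 ± 0.07027 gives (-0.2293, -0.0887).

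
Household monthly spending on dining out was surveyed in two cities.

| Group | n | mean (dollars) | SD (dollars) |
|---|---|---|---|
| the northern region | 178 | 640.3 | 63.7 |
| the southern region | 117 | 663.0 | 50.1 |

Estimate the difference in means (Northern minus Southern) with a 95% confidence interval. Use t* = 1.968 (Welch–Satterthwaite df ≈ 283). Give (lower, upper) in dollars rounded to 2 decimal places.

(-35.79, -9.61)

Standard errors of each mean: 63.7/√178 = 4.7745 and 50.1/√117 = 4.6317.
SE(x̄₁ − x̄₂) = √(4.7745² + 4.6317²) = 6.6520 for independent samples with unequal variances.
With t* = 1.968, the margin is 1.968 × 6.6520 = 13.0911.
x̄₁ − x̄₂ = 640.3 − 663.0 = -22.7000; the interval is -22.7000 ± 13.0911 = (-35.79, -9.61).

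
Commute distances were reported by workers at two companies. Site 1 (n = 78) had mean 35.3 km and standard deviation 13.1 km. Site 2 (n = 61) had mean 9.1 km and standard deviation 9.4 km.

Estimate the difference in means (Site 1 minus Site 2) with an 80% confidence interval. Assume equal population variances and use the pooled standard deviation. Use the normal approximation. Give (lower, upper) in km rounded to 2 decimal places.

Pooled variance s_p² = [77·13.1² + 60·9.4²] / (78+61−2) = 135.1501, so s_p = 11.6254.
SE_diff = s_p·√(1/n₁ + 1/n₂) = 11.6254·√(1/78 + 1/61) = 1.9870.
z* = 1.282; margin = 1.282 × 1.9870 = 2.5473.
Difference = 35.3 − 9.1 = 26.2000.
26.2000 ± 2.5473 → (23.65, 28.75).

(23.65, 28.75)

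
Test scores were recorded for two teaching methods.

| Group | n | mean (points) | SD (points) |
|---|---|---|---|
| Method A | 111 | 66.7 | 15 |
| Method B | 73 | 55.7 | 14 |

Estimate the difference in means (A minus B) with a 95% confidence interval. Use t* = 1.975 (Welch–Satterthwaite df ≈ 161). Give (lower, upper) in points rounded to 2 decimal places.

Standard errors of each mean: 15/√111 = 1.4237 and 14/√73 = 1.6386.
SE(x̄₁ − x̄₂) = √(1.4237² + 1.6386²) = 2.1707 for independent samples with unequal variances.
With t* = 1.975, the margin is 1.975 × 2.1707 = 4.2871.
x̄₁ − x̄₂ = 66.7 − 55.7 = 11.0000; the interval is 11.0000 ± 4.2871 = (6.71, 15.29).

(6.71, 15.29)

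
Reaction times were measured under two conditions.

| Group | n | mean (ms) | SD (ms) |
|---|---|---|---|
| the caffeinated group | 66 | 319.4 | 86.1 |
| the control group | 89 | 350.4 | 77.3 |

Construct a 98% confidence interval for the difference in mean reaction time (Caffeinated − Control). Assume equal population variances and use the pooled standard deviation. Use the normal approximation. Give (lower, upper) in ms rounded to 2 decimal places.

(-61.66, -0.34)

Pooled variance s_p² = [65·86.1² + 88·77.3²] / (66+89−2) = 6586.1710, so s_p = 81.1552.
SE_diff = s_p·√(1/n₁ + 1/n₂) = 81.1552·√(1/66 + 1/89) = 13.1830.
z* = 2.326; margin = 2.326 × 13.1830 = 30.6637.
Difference = 319.4 − 350.4 = -31.0000.
-31.0000 ± 30.6637 → (-61.66, -0.34).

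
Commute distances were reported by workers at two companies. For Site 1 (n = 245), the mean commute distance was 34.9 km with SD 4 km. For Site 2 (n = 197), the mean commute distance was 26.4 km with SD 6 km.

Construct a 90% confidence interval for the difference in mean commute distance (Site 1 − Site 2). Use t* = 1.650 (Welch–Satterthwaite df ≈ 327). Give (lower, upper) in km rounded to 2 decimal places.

Standard errors of each mean: 4/√245 = 0.2556 and 6/√197 = 0.4275.
SE(x̄₁ − x̄₂) = √(0.2556² + 0.4275²) = 0.4981 for independent samples with unequal variances.
With t* = 1.650, the margin is 1.650 × 0.4981 = 0.8219.
x̄₁ − x̄₂ = 34.9 − 26.4 = 8.5000; the interval is 8.5000 ± 0.8219 = (7.68, 9.32).

(7.68, 9.32)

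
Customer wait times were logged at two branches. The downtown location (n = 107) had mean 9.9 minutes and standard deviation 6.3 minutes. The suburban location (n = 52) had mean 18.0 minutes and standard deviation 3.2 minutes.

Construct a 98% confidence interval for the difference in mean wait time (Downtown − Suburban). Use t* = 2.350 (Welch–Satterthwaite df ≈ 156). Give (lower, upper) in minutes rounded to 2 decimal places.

(-9.87, -6.33)

SE₁ = s₁/√n₁ = 6.3/√107 = 0.6090; SE₂ = 3.2/√52 = 0.4438.
Independent samples, unequal variances: SE_diff = √(SE₁² + SE₂²) = √(0.370881 + 0.19695844) = 0.7536.
t* = 2.350, so margin of error = 2.350 × 0.7536 = 1.7710.
Difference in means = 9.9 − 18.0 = -8.1000.
-8.1000 ± 1.7710 → (-9.87, -6.33).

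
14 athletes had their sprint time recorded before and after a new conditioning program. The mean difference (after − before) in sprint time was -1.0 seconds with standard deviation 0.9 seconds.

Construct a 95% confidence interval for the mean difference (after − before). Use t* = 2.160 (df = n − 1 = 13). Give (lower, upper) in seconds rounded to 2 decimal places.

(-1.52, -0.48)

Paired design: SE = s_d/√n = 0.9/√14 = 0.2405.
t* = 2.160; margin of error = 2.160 × 0.2405 = 0.5195.
-1.0 ± 0.5195 → (-1.52, -0.48).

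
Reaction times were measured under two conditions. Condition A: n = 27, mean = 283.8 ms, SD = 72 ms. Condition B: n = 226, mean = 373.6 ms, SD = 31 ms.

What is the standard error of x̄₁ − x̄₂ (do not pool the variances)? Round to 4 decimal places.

Standard errors of each mean: 72/√27 = 13.8564 and 31/√226 = 2.0621.
SE(x̄₁ − x̄₂) = √(13.8564² + 2.0621²) = 14.0090 for independent samples with unequal variances.

14.0090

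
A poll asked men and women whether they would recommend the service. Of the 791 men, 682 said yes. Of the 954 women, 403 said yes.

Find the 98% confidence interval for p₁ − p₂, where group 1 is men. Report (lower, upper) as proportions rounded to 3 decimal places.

First, p̂₁ = 682/791 = 0.8622; p̂₂ = 403/954 = 0.4224.
The two standard errors are √(0.8622×0.1378/791) = 0.01226 and √(0.4224×0.5776/954) = 0.01599.
Because the samples are independent, SE_diff = √(0.01226² + 0.01599²) = 0.02015.
Using z* = 2.326 for 98%, ME = 2.326 × 0.02015 = 0.04687.
p̂₁ − p̂₂ = 0.4398; interval 0.4398 ± 0.04687 gives (0.393, 0.487).

(0.393, 0.487)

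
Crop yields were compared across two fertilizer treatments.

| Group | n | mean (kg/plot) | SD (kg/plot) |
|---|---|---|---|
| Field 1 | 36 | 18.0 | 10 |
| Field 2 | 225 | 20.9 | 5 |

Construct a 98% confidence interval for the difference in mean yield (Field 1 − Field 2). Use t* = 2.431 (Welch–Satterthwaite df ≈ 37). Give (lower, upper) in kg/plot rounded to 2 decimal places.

Standard errors of each mean: 10/√36 = 1.6667 and 5/√225 = 0.3333.
SE(x̄₁ − x̄₂) = √(1.6667² + 0.3333²) = 1.6997 for independent samples with unequal variances.
With t* = 2.431, the margin is 2.431 × 1.6997 = 4.1320.
x̄₁ − x̄₂ = 18.0 − 20.9 = -2.9000; the interval is -2.9000 ± 4.1320 = (-7.03, 1.23).

(-7.03, 1.23)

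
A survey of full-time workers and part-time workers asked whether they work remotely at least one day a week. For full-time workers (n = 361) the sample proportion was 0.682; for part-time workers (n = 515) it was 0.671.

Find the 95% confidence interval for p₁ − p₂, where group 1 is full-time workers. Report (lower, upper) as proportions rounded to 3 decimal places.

(-0.052, 0.074)

Each SE is √(p̂(1−p̂)/n): √(0.6820·0.3180/361) = 0.02451 and √(0.6710·0.3290/515) = 0.02070.
SE(p̂₁ − p̂₂) = √(SE₁² + SE₂²) = √(0.0006007401 + 0.00042849) = 0.03208, since the two samples are independent.
At 95% confidence z* = 1.960; margin = 1.960 × 0.03208 = 0.06288.
The difference is 0.6820 − 0.6710 = 0.0110, so the interval is 0.0110 ± 0.06288 = (-0.052, 0.074).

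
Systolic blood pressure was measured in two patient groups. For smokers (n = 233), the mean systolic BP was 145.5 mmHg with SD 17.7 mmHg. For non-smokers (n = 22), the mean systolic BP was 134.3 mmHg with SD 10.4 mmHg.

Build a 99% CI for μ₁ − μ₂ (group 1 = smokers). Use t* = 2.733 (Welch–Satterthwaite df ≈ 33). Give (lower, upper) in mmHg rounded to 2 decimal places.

SE₁ = s₁/√n₁ = 17.7/√233 = 1.1596; SE₂ = 10.4/√22 = 2.2173.
Independent samples, unequal variances: SE_diff = √(SE₁² + SE₂²) = √(1.34467216 + 4.91641929) = 2.5022.
t* = 2.733, so margin of error = 2.733 × 2.5022 = 6.8385.
Difference in means = 145.5 − 134.3 = 11.2000.
11.2000 ± 6.8385 → (4.36, 18.04).

(4.36, 18.04)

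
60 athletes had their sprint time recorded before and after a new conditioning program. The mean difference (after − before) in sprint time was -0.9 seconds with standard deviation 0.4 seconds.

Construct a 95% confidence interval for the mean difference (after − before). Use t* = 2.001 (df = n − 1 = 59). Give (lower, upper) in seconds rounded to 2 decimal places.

Paired design: SE = s_d/√n = 0.4/√60 = 0.0516.
t* = 2.001; margin of error = 2.001 × 0.0516 = 0.1033.
-0.9 ± 0.1033 → (-1.00, -0.80).

(-1.00, -0.80)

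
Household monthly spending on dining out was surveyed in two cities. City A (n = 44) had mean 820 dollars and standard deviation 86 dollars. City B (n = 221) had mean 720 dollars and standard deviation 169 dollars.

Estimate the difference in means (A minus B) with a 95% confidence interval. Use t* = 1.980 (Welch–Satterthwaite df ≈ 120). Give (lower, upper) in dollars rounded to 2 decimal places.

Per-group SEs: s₁/√n₁ = 86/√44 = 12.9650, s₂/√n₂ = 169/√221 = 11.3682.
Unpooled SE of the difference: √(168.091225 + 129.23597124) = 17.2432.
Margin of error = t* · SE = 1.980 × 17.2432 = 34.1415.
x̄₁ − x̄₂ = 820 − 720 = 100.0000.
CI: 100.0000 ± 34.1415 = (65.86, 134.14).

(65.86, 134.14)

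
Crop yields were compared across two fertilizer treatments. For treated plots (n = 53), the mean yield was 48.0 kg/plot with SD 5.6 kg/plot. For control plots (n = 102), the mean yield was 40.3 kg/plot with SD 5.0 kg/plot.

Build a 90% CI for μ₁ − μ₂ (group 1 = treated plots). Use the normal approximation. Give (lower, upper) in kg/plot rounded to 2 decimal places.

SE₁ = s₁/√n₁ = 5.6/√53 = 0.7692; SE₂ = 5.0/√102 = 0.4951.
Independent samples, unequal variances: SE_diff = √(SE₁² + SE₂²) = √(0.59166864 + 0.24512401) = 0.9148.
z* = 1.645, so margin of error = 1.645 × 0.9148 = 1.5048.
Difference in means = 48.0 − 40.3 = 7.7000.
7.7000 ± 1.5048 → (6.20, 9.20).

(6.20, 9.20)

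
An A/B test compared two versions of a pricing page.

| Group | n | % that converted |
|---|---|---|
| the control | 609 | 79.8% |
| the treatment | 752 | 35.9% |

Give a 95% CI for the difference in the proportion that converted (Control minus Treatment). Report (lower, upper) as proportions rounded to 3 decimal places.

SE₁ = √(p̂₁(1−p̂₁)/n₁) = √(0.7980·0.2020/609) = 0.01627; SE₂ = √(0.3590·0.6410/752) = 0.01749.
Independent samples: SE of the difference = √(SE₁² + SE₂²) = √(0.0002647129 + 0.0003059001) = 0.02389.
z* for 95% confidence is 1.960, so the margin of error is 1.960 × 0.02389 = 0.04682.
Point estimate p̂₁ − p̂₂ = 0.7980 − 0.3590 = 0.4390.
0.4390 ± 0.04682 → (0.392, 0.486).

(0.392, 0.486)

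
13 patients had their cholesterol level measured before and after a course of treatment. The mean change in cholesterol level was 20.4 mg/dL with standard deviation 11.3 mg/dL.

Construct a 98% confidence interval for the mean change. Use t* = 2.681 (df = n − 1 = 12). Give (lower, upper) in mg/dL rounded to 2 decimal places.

Paired design: SE = s_d/√n = 11.3/√13 = 3.1341.
t* = 2.681; margin of error = 2.681 × 3.1341 = 8.4025.
20.4 ± 8.4025 → (12.00, 28.80).

(12.00, 28.80)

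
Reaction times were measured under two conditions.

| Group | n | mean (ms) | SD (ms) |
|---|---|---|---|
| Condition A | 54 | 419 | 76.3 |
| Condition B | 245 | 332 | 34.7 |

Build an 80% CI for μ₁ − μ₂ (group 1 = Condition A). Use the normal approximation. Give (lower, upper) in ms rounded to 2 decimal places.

Per-group SEs: s₁/√n₁ = 76.3/√54 = 10.3831, s₂/√n₂ = 34.7/√245 = 2.2169.
Unpooled SE of the difference: √(107.80876561 + 4.91464561) = 10.6171.
Margin of error = z* · SE = 1.282 × 10.6171 = 13.6111.
x̄₁ − x̄₂ = 419 − 332 = 87.0000.
CI: 87.0000 ± 13.6111 = (73.39, 100.61).

(73.39, 100.61)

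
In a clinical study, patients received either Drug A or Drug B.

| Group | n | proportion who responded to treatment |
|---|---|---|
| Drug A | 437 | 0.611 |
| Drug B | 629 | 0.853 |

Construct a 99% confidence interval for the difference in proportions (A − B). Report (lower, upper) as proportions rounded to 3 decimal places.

(-0.312, -0.172)

SE₁ = √(p̂₁(1−p̂₁)/n₁) = √(0.6110·0.3890/437) = 0.02332; SE₂ = √(0.8530·0.1470/629) = 0.01412.
Independent samples: SE of the difference = √(SE₁² + SE₂²) = √(0.0005438224 + 0.0001993744) = 0.02726.
z* for 99% confidence is 2.576, so the margin of error is 2.576 × 0.02726 = 0.07022.
Point estimate p̂₁ − p̂₂ = 0.6110 − 0.8530 = -0.2420.
-0.2420 ± 0.07022 → (-0.312, -0.172).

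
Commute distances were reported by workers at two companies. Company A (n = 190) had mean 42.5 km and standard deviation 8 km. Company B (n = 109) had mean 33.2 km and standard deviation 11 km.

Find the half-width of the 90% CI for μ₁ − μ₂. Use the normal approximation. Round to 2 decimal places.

1.98

Per-group SEs: s₁/√n₁ = 8/√190 = 0.5804, s₂/√n₂ = 11/√109 = 1.0536.
Unpooled SE of the difference: √(0.33686416 + 1.11007296) = 1.2029.
Margin of error = z* · SE = 1.645 × 1.2029 = 1.9788.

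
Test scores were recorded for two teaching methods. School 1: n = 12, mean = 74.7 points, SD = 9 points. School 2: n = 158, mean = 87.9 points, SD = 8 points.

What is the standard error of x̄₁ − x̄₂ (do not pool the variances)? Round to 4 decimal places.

Per-group SEs: s₁/√n₁ = 9/√12 = 2.5981, s₂/√n₂ = 8/√158 = 0.6364.
Unpooled SE of the difference: √(6.75012361 + 0.40500496) = 2.6749.

2.6749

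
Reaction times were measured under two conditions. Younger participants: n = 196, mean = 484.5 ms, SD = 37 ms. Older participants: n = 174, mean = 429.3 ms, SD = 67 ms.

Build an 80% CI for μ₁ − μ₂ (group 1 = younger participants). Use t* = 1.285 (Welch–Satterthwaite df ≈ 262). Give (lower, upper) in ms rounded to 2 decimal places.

(47.84, 62.56)

Standard errors of each mean: 37/√196 = 2.6429 and 67/√174 = 5.0793.
SE(x̄₁ − x̄₂) = √(2.6429² + 5.0793²) = 5.7257 for independent samples with unequal variances.
With t* = 1.285, the margin is 1.285 × 5.7257 = 7.3575.
x̄₁ − x̄₂ = 484.5 − 429.3 = 55.2000; the interval is 55.2000 ± 7.3575 = (47.84, 62.56).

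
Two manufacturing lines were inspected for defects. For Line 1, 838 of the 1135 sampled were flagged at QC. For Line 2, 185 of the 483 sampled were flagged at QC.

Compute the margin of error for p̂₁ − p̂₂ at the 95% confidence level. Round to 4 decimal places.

Sample proportions: 838/1135 = 0.7383, 185/483 = 0.3830.
Each SE is √(p̂(1−p̂)/n): √(0.7383·0.2617/1135) = 0.01305 and √(0.3830·0.6170/483) = 0.02212.
SE(p̂₁ − p̂₂) = √(SE₁² + SE₂²) = √(0.0001703025 + 0.0004892944) = 0.02568, since the two samples are independent.
At 95% confidence z* = 1.960; margin = 1.960 × 0.02568 = 0.05033.

0.0503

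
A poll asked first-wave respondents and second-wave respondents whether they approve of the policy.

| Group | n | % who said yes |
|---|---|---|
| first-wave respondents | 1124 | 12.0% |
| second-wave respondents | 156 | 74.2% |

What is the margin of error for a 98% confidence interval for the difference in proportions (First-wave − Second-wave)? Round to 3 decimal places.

The two standard errors are √(0.1200×0.8800/1124) = 0.00969 and √(0.7420×0.2580/156) = 0.03503.
Because the samples are independent, SE_diff = √(0.00969² + 0.03503²) = 0.03635.
Using z* = 2.326 for 98%, ME = 2.326 × 0.03635 = 0.08455.

0.085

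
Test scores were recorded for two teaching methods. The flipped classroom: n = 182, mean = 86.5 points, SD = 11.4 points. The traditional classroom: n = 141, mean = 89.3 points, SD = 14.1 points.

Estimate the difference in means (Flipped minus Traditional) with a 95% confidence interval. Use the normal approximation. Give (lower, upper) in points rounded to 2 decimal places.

(-5.66, 0.06)

Standard errors of each mean: 11.4/√182 = 0.8450 and 14.1/√141 = 1.1874.
SE(x̄₁ − x̄₂) = √(0.8450² + 1.1874²) = 1.4574 for independent samples with unequal variances.
With z* = 1.960, the margin is 1.960 × 1.4574 = 2.8565.
x̄₁ − x̄₂ = 86.5 − 89.3 = -2.8000; the interval is -2.8000 ± 2.8565 = (-5.66, 0.06).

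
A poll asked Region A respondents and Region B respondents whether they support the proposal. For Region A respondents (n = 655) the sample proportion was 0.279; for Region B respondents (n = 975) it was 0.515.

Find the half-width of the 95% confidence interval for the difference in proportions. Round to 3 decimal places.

Each SE is √(p̂(1−p̂)/n): √(0.2790·0.7210/655) = 0.01752 and √(0.5150·0.4850/975) = 0.01601.
SE(p̂₁ − p̂₂) = √(SE₁² + SE₂²) = √(0.0003069504 + 0.0002563201) = 0.02373, since the two samples are independent.
At 95% confidence z* = 1.960; margin = 1.960 × 0.02373 = 0.04651.

0.047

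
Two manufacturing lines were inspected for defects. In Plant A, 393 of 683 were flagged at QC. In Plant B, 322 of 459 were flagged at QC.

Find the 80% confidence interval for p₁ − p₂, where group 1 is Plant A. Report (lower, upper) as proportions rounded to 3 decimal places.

First, p̂₁ = 393/683 = 0.5754; p̂₂ = 322/459 = 0.7015.
The two standard errors are √(0.5754×0.4246/683) = 0.01891 and √(0.7015×0.2985/459) = 0.02136.
Because the samples are independent, SE_diff = √(0.01891² + 0.02136²) = 0.02853.
Using z* = 1.282 for 80%, ME = 1.282 × 0.02853 = 0.03658.
p̂₁ − p̂₂ = -0.1261; interval -0.1261 ± 0.03658 gives (-0.163, -0.090).

(-0.163, -0.090)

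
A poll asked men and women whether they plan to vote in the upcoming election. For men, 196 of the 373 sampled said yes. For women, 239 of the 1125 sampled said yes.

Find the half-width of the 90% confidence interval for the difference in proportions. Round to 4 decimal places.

First, p̂₁ = 196/373 = 0.5255; p̂₂ = 239/1125 = 0.2124.
The two standard errors are √(0.5255×0.4745/373) = 0.02586 and √(0.2124×0.7876/1125) = 0.01219.
Because the samples are independent, SE_diff = √(0.02586² + 0.01219²) = 0.02859.
Using z* = 1.645 for 90%, ME = 1.645 × 0.02859 = 0.04703.

0.0470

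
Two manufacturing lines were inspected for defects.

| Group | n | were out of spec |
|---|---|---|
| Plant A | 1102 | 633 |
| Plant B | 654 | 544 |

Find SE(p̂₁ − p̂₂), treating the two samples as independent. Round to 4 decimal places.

0.0209

Sample proportions: 633/1102 = 0.5744, 544/654 = 0.8318.
Each SE is √(p̂(1−p̂)/n): √(0.5744·0.4256/1102) = 0.01489 and √(0.8318·0.1682/654) = 0.01463.
SE(p̂₁ − p̂₂) = √(SE₁² + SE₂²) = √(0.0002217121 + 0.0002140369) = 0.02087, since the two samples are independent.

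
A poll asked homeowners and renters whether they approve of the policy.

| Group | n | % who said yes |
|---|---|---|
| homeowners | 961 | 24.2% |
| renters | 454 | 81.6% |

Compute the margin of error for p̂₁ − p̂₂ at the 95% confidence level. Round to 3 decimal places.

The two standard errors are √(0.2420×0.7580/961) = 0.01382 and √(0.8160×0.1840/454) = 0.01819.
Because the samples are independent, SE_diff = √(0.01382² + 0.01819²) = 0.02284.
Using z* = 1.960 for 95%, ME = 1.960 × 0.02284 = 0.04477.

0.045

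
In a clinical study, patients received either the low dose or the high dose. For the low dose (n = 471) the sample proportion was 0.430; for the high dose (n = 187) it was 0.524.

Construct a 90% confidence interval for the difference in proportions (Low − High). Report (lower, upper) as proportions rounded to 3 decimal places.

SE₁ = √(p̂₁(1−p̂₁)/n₁) = √(0.4300·0.5700/471) = 0.02281; SE₂ = √(0.5240·0.4760/187) = 0.03652.
Independent samples: SE of the difference = √(SE₁² + SE₂²) = √(0.0005202961 + 0.0013337104) = 0.04306.
z* for 90% confidence is 1.645, so the margin of error is 1.645 × 0.04306 = 0.07083.
Point estimate p̂₁ − p̂₂ = 0.4300 − 0.5240 = -0.0940.
-0.0940 ± 0.07083 → (-0.165, -0.023).

(-0.165, -0.023)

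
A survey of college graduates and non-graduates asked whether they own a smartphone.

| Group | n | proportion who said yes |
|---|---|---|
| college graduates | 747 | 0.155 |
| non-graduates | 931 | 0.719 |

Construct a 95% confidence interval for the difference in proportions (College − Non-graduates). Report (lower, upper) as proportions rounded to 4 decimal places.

(-0.6028, -0.5252)

SE₁ = √(p̂₁(1−p̂₁)/n₁) = √(0.1550·0.8450/747) = 0.01324; SE₂ = √(0.7190·0.2810/931) = 0.01473.
Independent samples: SE of the difference = √(SE₁² + SE₂²) = √(0.0001752976 + 0.0002169729) = 0.01981.
z* for 95% confidence is 1.960, so the margin of error is 1.960 × 0.01981 = 0.03883.
Point estimate p̂₁ − p̂₂ = 0.1550 − 0.7190 = -0.5640.
-0.5640 ± 0.03883 → (-0.6028, -0.5252).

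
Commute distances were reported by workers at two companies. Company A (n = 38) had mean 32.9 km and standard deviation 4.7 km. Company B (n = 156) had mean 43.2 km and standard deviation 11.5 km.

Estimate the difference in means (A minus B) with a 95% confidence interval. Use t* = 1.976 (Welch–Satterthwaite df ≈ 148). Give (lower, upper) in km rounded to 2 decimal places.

Standard errors of each mean: 4.7/√38 = 0.7624 and 11.5/√156 = 0.9207.
SE(x̄₁ − x̄₂) = √(0.7624² + 0.9207²) = 1.1954 for independent samples with unequal variances.
With t* = 1.976, the margin is 1.976 × 1.1954 = 2.3621.
x̄₁ − x̄₂ = 32.9 − 43.2 = -10.3000; the interval is -10.3000 ± 2.3621 = (-12.66, -7.94).

(-12.66, -7.94)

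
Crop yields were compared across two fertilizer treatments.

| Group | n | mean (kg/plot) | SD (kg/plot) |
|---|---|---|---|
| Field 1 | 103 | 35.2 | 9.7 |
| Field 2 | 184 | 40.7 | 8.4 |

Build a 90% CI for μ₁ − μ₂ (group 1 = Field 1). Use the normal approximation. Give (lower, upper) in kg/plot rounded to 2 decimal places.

(-7.37, -3.63)

SE₁ = s₁/√n₁ = 9.7/√103 = 0.9558; SE₂ = 8.4/√184 = 0.6193.
Independent samples, unequal variances: SE_diff = √(SE₁² + SE₂²) = √(0.91355364 + 0.38353249) = 1.1389.
z* = 1.645, so margin of error = 1.645 × 1.1389 = 1.8735.
Difference in means = 35.2 − 40.7 = -5.5000.
-5.5000 ± 1.8735 → (-7.37, -3.63).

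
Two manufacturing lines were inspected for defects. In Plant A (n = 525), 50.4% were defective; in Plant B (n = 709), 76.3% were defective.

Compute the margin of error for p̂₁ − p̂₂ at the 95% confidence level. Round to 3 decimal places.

0.053

The two standard errors are √(0.5040×0.4960/525) = 0.02182 and √(0.7630×0.2370/709) = 0.01597.
Because the samples are independent, SE_diff = √(0.02182² + 0.01597²) = 0.02704.
Using z* = 1.960 for 95%, ME = 1.960 × 0.02704 = 0.05300.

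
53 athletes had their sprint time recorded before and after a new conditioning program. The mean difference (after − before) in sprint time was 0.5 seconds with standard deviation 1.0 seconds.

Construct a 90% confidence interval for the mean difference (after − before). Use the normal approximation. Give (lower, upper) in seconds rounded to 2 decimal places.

This is a matched-pairs design, so SE = s_d/√n = 1.0/√53 = 0.1374.
Margin = 1.645 × 0.1374 = 0.2260; the interval is 0.5 ± 0.2260 = (0.27, 0.73).

(0.27, 0.73)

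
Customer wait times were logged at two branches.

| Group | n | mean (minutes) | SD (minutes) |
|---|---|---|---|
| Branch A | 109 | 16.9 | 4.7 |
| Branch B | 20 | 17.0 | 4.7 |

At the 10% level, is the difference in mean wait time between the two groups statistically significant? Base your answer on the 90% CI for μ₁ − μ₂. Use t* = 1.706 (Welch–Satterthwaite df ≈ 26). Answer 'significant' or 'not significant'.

not significant

Per-group SEs: s₁/√n₁ = 4.7/√109 = 0.4502, s₂/√n₂ = 4.7/√20 = 1.0510.
Unpooled SE of the difference: √(0.20268004 + 1.104601) = 1.1434.
Margin of error = t* · SE = 1.706 × 1.1434 = 1.9506.
x̄₁ − x̄₂ = 16.9 − 17.0 = -0.1000.
CI: -0.1000 ± 1.9506 = (-2.0506, 1.8506).
The interval (-2.0506, 1.8506) contains 0, so the difference is not significant.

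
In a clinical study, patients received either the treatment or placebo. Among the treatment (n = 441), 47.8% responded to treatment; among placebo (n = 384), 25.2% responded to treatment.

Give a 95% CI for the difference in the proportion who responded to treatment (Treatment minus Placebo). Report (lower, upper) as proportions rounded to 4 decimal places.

The two standard errors are √(0.4780×0.5220/441) = 0.02379 and √(0.2520×0.7480/384) = 0.02216.
Because the samples are independent, SE_diff = √(0.02379² + 0.02216²) = 0.03251.
Using z* = 1.960 for 95%, ME = 1.960 × 0.03251 = 0.06372.
p̂₁ − p̂₂ = 0.2260; interval 0.2260 ± 0.06372 gives (0.1623, 0.2897).

(0.1623, 0.2897)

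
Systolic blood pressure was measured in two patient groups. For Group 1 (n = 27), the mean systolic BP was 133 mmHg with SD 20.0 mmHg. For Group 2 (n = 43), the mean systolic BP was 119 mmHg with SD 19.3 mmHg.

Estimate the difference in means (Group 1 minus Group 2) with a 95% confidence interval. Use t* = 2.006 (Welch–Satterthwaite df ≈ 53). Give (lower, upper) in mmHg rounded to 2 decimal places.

(4.28, 23.72)

Per-group SEs: s₁/√n₁ = 20.0/√27 = 3.8490, s₂/√n₂ = 19.3/√43 = 2.9432.
Unpooled SE of the difference: √(14.814801 + 8.66242624) = 4.8453.
Margin of error = t* · SE = 2.006 × 4.8453 = 9.7197.
x̄₁ − x̄₂ = 133 − 119 = 14.0000.
CI: 14.0000 ± 9.7197 = (4.28, 23.72).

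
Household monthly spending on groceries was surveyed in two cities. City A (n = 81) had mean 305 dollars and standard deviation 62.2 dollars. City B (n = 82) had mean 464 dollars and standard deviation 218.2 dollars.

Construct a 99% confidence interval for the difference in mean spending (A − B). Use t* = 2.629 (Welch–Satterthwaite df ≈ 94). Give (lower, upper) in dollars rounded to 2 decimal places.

(-224.90, -93.10)

Standard errors of each mean: 62.2/√81 = 6.9111 and 218.2/√82 = 24.0962.
SE(x̄₁ − x̄₂) = √(6.9111² + 24.0962²) = 25.0677 for independent samples with unequal variances.
With t* = 2.629, the margin is 2.629 × 25.0677 = 65.9030.
x̄₁ − x̄₂ = 305 − 464 = -159.0000; the interval is -159.0000 ± 65.9030 = (-224.90, -93.10).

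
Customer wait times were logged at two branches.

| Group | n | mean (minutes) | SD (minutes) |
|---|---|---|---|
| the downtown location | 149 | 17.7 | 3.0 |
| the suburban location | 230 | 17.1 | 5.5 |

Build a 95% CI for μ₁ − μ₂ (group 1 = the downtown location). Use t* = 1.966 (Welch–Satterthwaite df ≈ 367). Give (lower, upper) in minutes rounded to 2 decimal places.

(-0.26, 1.46)

SE₁ = s₁/√n₁ = 3.0/√149 = 0.2458; SE₂ = 5.5/√230 = 0.3627.
Independent samples, unequal variances: SE_diff = √(SE₁² + SE₂²) = √(0.06041764 + 0.13155129) = 0.4381.
t* = 1.966, so margin of error = 1.966 × 0.4381 = 0.8613.
Difference in means = 17.7 − 17.1 = 0.6000.
0.6000 ± 0.8613 → (-0.26, 1.46).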